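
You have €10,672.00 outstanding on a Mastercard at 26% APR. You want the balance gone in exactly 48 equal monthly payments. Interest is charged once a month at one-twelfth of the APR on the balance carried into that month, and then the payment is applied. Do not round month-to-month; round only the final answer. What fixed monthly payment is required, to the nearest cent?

Monthly rate r = 26%/12 = 2.16667% = 0.0216667.
Level-payment amortization: P = B₀·r / (1 − (1+r)^(−n)) = 10672.00·0.0216667 / (1 − 1.02167^(−48)).
Denominator 1 − (1+r)^(−48) = 0.642597784.
P = 231.227 / 0.642597784 ≈ 359.83.

€359.83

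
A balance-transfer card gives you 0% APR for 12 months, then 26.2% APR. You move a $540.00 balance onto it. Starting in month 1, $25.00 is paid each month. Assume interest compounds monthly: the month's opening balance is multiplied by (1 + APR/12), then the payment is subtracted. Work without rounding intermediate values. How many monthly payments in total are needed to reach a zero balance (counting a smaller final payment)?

Promo months 1–12 at r₀ = 0%/12 = 0; months 13+ at r₁ = 26.2%/12 = 0.0218333.
After month 12 (no interest yet): B = $540.00 − 12·$25.00 = $240.00.
Then at r₁ with $25.00/mo: n₂ = −ln(1 − r₁·B/P)/ln(1+r₁) ≈ 10.89 → 11 more payments.

23 payments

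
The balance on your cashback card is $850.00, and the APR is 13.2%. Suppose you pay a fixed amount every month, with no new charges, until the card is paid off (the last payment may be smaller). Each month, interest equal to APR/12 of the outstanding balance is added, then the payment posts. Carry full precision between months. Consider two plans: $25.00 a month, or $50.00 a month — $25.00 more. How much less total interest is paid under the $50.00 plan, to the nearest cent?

$124.22

Monthly rate r = 13.2%/12 = 1.1% = 0.011.
At $25.00/mo: n = ⌈−ln(1 − rB₀/P)/ln(1+r)⌉ = 43 payments (last $20.42); total interest = total paid − $850.00 = $220.42.
At $50.00/mo: 19 payments (last $46.20); total interest $96.20.
Interest saved = $220.42 − $96.20 = $124.22.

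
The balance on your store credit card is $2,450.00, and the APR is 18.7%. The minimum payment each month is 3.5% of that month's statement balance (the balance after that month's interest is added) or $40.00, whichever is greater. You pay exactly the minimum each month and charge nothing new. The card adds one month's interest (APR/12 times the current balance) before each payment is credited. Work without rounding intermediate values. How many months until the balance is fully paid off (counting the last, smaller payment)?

Monthly rate r = 18.7%/12 = 1.55833% = 0.0155833.
While 3.5% of the post-interest balance exceeds $40.00, each month B ← (B·(1+r))·(1 − 0.035), i.e. B shrinks by the factor (1+r)·0.965 = 0.98004.
This holds for months 1–39. Entering month 40 the balance is $1,115.93; 3.5% of the post-interest balance is now below $40.00, so the flat $40.00 minimum applies from here.
From month 40 a fixed $40.00 at rate r clears $1,115.93 in 37 more payments. Total: 39 + 37 = 76 months.

76 months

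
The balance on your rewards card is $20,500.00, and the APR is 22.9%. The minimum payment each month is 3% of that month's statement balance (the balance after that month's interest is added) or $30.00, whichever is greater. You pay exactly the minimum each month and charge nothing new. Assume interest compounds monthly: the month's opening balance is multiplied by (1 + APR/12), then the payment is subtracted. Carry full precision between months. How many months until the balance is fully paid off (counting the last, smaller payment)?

Monthly rate r = 22.9%/12 = 1.90833% = 0.0190833.
While 3% of the post-interest balance exceeds $30.00, each month B ← (B·(1+r))·(1 − 0.03), i.e. B shrinks by the factor (1+r)·0.97 = 0.98851.
This holds for months 1–264. Entering month 265 the balance is $970.18; 3% of the post-interest balance is now below $30.00, so the flat $30.00 minimum applies from here.
From month 265 a fixed $30.00 at rate r clears $970.18 in 51 more payments. Total: 264 + 51 = 315 months.

315 months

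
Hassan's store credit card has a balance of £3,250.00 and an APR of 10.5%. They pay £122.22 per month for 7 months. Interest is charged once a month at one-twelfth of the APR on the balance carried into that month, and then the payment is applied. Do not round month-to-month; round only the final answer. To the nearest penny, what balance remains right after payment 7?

Monthly rate r = 10.5%/12 = 0.875% = 0.00875.
Each month: B ← B·(1+r) − £122.22.
Month 1: interest £28.44; balance after payment £3,156.22.
Month 2: interest £27.62; balance after payment £3,061.61.
Month 3: interest £26.79; balance after payment £2,966.18.
Month 4: interest £25.95; balance after payment £2,869.92.
Month 5: interest £25.11; balance after payment £2,772.81.
Month 6: interest £24.26; balance after payment £2,674.85.
Month 7: interest £23.40; balance after payment £2,576.04.

£2,576.04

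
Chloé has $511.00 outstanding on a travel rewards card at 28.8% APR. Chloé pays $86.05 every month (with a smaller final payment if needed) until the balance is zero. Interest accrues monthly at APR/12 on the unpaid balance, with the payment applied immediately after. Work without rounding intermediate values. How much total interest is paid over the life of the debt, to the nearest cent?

$47.14

Monthly rate r = 28.8%/12 = 2.4% = 0.024.
Payoff takes n = ⌈−ln(1 − rB₀/P)/ln(1+r)⌉ = ⌈6.483⌉ = 7 payments; the last is $41.84.
Total paid = 6·$86.05 + $41.84 = $558.14.
Total interest = total paid − principal = $558.14 − $511.00 = $47.14.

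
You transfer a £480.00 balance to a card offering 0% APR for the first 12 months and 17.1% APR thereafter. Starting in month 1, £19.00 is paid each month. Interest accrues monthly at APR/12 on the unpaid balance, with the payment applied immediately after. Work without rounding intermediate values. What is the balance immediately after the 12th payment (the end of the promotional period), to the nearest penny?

£252.00

Promo months 1–12 at r₀ = 0%/12 = 0; months 13+ at r₁ = 17.1%/12 = 0.01425.
After month 12 (no interest yet): B = £480.00 − 12·£19.00 = £252.00.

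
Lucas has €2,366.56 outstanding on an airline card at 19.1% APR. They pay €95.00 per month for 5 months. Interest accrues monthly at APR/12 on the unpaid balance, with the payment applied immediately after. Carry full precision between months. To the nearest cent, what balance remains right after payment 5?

€2,070.63

Monthly rate r = 19.1%/12 = 1.59167% = 0.0159167.
Each month: B ← B·(1+r) − €95.00.
Month 1: interest €37.67; balance after payment €2,309.23.
Month 2: interest €36.76; balance after payment €2,250.98.
Month 3: interest €35.83; balance after payment €2,191.81.
Month 4: interest €34.89; balance after payment €2,131.70.
Month 5: interest €33.93; balance after payment €2,070.63.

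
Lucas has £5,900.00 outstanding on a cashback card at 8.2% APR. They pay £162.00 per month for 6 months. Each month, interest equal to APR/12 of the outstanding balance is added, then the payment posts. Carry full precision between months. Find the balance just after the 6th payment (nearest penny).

Monthly rate r = 8.2%/12 = 0.683333% = 0.00683333.
Each month: B ← B·(1+r) − £162.00.
Month 1: interest £40.32; balance after payment £5,778.32.
Month 2: interest £39.49; balance after payment £5,655.80.
Month 3: interest £38.65; balance after payment £5,532.45.
Month 4: interest £37.81; balance after payment £5,408.25.
Month 5: interest £36.96; balance after payment £5,283.21.
Month 6: interest £36.10; balance after payment £5,157.31.

£5,157.31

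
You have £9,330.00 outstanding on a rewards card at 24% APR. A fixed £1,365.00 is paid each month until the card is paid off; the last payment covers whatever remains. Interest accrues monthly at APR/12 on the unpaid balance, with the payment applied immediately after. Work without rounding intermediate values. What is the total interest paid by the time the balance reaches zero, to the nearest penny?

Monthly rate r = 24%/12 = 2% = 0.02.
Payoff takes n = ⌈−ln(1 − rB₀/P)/ln(1+r)⌉ = ⌈7.423⌉ = 8 payments; the last is £580.83.
Total paid = 7·£1,365.00 + £580.83 = £10,135.83.
Total interest = total paid − principal = £10,135.83 − £9,330.00 = £805.83.

£805.83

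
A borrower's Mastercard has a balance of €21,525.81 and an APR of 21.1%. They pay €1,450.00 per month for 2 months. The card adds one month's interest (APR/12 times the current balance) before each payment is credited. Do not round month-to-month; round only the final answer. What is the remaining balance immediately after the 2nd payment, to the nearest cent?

Monthly rate r = 21.1%/12 = 1.75833% = 0.0175833.
Each month: B ← B·(1+r) − €1,450.00.
Month 1: interest €378.50; balance after payment €20,454.31.
Month 2: interest €359.65; balance after payment €19,363.96.

€19,363.96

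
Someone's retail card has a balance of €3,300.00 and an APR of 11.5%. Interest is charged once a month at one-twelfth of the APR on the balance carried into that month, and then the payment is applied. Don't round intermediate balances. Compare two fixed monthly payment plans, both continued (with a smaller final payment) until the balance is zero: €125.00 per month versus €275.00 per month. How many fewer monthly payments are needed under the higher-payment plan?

18 fewer payments

Monthly rate r = 11.5%/12 = 0.958333% = 0.00958333.
At €125.00/mo: n = ⌈−ln(1 − rB₀/P)/ln(1+r)⌉ = 31 payments (last €73.00); total interest = total paid − €3,300.00 = €523.00.
At €275.00/mo: 13 payments (last €222.65); total interest €222.65.
Payments saved = 31 − 13 = 18.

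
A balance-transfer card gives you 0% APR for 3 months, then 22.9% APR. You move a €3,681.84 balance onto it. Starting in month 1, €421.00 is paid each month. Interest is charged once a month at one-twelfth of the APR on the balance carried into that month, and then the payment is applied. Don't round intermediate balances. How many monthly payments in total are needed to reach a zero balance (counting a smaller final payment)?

Promo months 1–3 at r₀ = 0%/12 = 0; months 4+ at r₁ = 22.9%/12 = 0.0190833.
After month 3 (no interest yet): B = €3,681.84 − 3·€421.00 = €2,418.84.
Then at r₁ with €421.00/mo: n₂ = −ln(1 − r₁·B/P)/ln(1+r₁) ≈ 6.14 → 7 more payments.

10 months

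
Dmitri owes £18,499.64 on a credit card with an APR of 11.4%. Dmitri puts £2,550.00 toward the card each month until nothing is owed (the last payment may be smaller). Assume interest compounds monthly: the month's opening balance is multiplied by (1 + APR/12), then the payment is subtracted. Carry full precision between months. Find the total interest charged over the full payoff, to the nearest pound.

£762

Monthly rate r = 11.4%/12 = 0.95% = 0.0095.
Payoff takes n = ⌈−ln(1 − rB₀/P)/ln(1+r)⌉ = ⌈7.553⌉ = 8 payments; the last is £1,411.92.
Total paid = 7·£2,550.00 + £1,411.92 = £19,261.92.
Total interest = total paid − principal = £19,261.92 − £18,499.64 = £762.28.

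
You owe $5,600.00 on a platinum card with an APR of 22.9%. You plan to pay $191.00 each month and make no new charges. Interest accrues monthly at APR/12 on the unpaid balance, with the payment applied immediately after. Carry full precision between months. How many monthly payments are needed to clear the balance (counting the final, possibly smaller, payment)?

Monthly rate r = 22.9%/12 = 1.90833% = 0.0190833.
Recurrence: B ← B·(1+r) − $191.00.
Month 1: interest $106.87; balance after payment $5,515.87.
Month 2: interest $105.26; balance after payment $5,430.13.
Closed form: n = −ln(1 − rB₀/P)/ln(1+r) = −ln(0.44049)/ln(1.01908) ≈ 43.371, so the balance reaches zero during payment 44.

44 payments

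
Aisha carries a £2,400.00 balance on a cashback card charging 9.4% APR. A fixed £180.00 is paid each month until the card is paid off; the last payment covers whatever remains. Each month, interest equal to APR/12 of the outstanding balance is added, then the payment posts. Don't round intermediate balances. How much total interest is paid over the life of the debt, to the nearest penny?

£144.80

Monthly rate r = 9.4%/12 = 0.783333% = 0.00783333.
Payoff takes n = ⌈−ln(1 − rB₀/P)/ln(1+r)⌉ = ⌈14.137⌉ = 15 payments; the last is £24.80.
Total paid = 14·£180.00 + £24.80 = £2,544.80.
Total interest = total paid − principal = £2,544.80 − £2,400.00 = £144.80.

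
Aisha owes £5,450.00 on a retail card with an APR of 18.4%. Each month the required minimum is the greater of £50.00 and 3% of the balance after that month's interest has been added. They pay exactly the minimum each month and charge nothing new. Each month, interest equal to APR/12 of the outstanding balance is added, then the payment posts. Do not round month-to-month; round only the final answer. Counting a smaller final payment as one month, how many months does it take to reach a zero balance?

Monthly rate r = 18.4%/12 = 1.53333% = 0.0153333.
While 3% of the post-interest balance exceeds £50.00, each month B ← (B·(1+r))·(1 − 0.03), i.e. B shrinks by the factor (1+r)·0.97 = 0.98487.
This holds for months 1–79. Entering month 80 the balance is £1,634.73; 3% of the post-interest balance is now below £50.00, so the flat £50.00 minimum applies from here.
From month 80 a fixed £50.00 at rate r clears £1,634.73 in 46 more payments. Total: 79 + 46 = 125 months.

125 months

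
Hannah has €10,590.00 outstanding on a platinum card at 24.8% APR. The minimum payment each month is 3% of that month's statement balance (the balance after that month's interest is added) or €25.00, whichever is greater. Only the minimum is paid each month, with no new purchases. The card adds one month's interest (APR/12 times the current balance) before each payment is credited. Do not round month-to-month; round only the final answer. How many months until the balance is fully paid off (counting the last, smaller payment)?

Monthly rate r = 24.8%/12 = 2.06667% = 0.0206667.
While 3% of the post-interest balance exceeds €25.00, each month B ← (B·(1+r))·(1 − 0.03), i.e. B shrinks by the factor (1+r)·0.97 = 0.99005.
This holds for months 1–257. Entering month 258 the balance is €809.85; 3% of the post-interest balance is now below €25.00, so the flat €25.00 minimum applies from here.
From month 258 a fixed €25.00 at rate r clears €809.85 in 55 more payments. Total: 257 + 55 = 312 months.

312 months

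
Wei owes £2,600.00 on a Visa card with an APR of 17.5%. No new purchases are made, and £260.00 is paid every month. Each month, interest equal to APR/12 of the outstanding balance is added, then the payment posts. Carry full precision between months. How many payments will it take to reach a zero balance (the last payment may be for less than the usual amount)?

11 payments

Monthly rate r = 17.5%/12 = 1.45833% = 0.0145833.
Recurrence: B ← B·(1+r) − £260.00.
Month 1: interest £37.92; balance after payment £2,377.92.
Month 2: interest £34.68; balance after payment £2,152.59.
Closed form: n = −ln(1 − rB₀/P)/ln(1+r) = −ln(0.85417)/ln(1.01458) ≈ 10.887, so the balance reaches zero during payment 11.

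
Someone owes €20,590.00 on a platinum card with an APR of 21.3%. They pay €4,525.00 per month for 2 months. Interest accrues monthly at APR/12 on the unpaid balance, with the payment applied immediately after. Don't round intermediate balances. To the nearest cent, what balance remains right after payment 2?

Monthly rate r = 21.3%/12 = 1.775% = 0.01775.
Each month: B ← B·(1+r) − €4,525.00.
Month 1: interest €365.47; balance after payment €16,430.47.
Month 2: interest €291.64; balance after payment €12,197.11.

€12,197.11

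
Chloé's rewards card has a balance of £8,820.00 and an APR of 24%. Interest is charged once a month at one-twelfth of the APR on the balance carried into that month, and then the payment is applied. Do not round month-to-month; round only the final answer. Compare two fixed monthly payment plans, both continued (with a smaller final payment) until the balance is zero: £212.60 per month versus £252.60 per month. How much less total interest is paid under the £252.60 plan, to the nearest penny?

Monthly rate r = 24%/12 = 2% = 0.02.
At £212.60/mo: n = ⌈−ln(1 − rB₀/P)/ln(1+r)⌉ = 90 payments (last £85.53); total interest = total paid − £8,820.00 = £10,186.93.
At £252.60/mo: 61 payments (last £131.86); total interest £6,467.86.
Interest saved = £10,186.93 − £6,467.86 = £3,719.07.

£3,719.07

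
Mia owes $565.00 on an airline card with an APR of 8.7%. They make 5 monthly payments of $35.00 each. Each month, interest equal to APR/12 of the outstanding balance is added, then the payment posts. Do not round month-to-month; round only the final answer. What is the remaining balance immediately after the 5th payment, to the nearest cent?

$408.22

Monthly rate r = 8.7%/12 = 0.725% = 0.00725.
Each month: B ← B·(1+r) − $35.00.
Month 1: interest $4.10; balance after payment $534.10.
Month 2: interest $3.87; balance after payment $502.97.
Month 3: interest $3.65; balance after payment $471.61.
Month 4: interest $3.42; balance after payment $440.03.
Month 5: interest $3.19; balance after payment $408.22.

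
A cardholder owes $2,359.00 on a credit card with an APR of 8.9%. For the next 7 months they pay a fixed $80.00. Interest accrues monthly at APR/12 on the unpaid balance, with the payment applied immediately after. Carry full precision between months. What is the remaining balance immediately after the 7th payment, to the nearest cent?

$1,911.62

Monthly rate r = 8.9%/12 = 0.741667% = 0.00741667.
Each month: B ← B·(1+r) − $80.00.
Month 1: interest $17.50; balance after payment $2,296.50.
Month 2: interest $17.03; balance after payment $2,233.53.
Month 3: interest $16.57; balance after payment $2,170.09.
Month 4: interest $16.09; balance after payment $2,106.19.
Month 5: interest $15.62; balance after payment $2,041.81.
Month 6: interest $15.14; balance after payment $1,976.95.
Month 7: interest $14.66; balance after payment $1,911.62.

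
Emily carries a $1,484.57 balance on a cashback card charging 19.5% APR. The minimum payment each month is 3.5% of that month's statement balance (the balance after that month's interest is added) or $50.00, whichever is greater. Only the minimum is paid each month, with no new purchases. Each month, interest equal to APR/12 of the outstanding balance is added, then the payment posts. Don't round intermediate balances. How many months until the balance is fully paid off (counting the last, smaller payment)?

Monthly rate r = 19.5%/12 = 1.625% = 0.01625.
While 3.5% of the post-interest balance exceeds $50.00, each month B ← (B·(1+r))·(1 − 0.035), i.e. B shrinks by the factor (1+r)·0.965 = 0.98068.
This holds for months 1–3. Entering month 4 the balance is $1,400.18; 3.5% of the post-interest balance is now below $50.00, so the flat $50.00 minimum applies from here.
From month 4 a fixed $50.00 at rate r clears $1,400.18 in 38 more payments. Total: 3 + 38 = 41 months.

41 months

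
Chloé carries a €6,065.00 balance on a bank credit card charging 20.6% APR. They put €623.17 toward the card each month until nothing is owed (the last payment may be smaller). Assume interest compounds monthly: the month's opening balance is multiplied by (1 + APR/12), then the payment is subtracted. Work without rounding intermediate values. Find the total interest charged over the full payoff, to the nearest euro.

Monthly rate r = 20.6%/12 = 1.71667% = 0.0171667.
Payoff takes n = ⌈−ln(1 − rB₀/P)/ln(1+r)⌉ = ⌈10.740⌉ = 11 payments; the last is €462.37.
Total paid = 10·€623.17 + €462.37 = €6,694.07.
Total interest = total paid − principal = €6,694.07 − €6,065.00 = €629.07.

€629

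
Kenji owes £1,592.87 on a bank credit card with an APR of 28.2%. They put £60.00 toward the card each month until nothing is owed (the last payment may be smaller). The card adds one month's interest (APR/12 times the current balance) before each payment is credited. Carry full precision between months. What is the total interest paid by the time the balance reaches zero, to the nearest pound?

£933

Monthly rate r = 28.2%/12 = 2.35% = 0.0235.
Payoff takes n = ⌈−ln(1 − rB₀/P)/ln(1+r)⌉ = ⌈42.097⌉ = 43 payments; the last is £5.87.
Total paid = 42·£60.00 + £5.87 = £2,525.87.
Total interest = total paid − principal = £2,525.87 − £1,592.87 = £933.00.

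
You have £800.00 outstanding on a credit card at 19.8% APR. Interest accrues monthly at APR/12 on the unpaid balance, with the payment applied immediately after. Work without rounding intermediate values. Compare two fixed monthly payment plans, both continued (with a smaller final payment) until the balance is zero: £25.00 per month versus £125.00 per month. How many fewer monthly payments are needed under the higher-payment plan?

Monthly rate r = 19.8%/12 = 1.65% = 0.0165.
At £25.00/mo: n = ⌈−ln(1 − rB₀/P)/ln(1+r)⌉ = 46 payments (last £21.92); total interest = total paid − £800.00 = £346.92.
At £125.00/mo: 7 payments (last £102.58); total interest £52.58.
Payments saved = 46 − 7 = 39.

39 fewer payments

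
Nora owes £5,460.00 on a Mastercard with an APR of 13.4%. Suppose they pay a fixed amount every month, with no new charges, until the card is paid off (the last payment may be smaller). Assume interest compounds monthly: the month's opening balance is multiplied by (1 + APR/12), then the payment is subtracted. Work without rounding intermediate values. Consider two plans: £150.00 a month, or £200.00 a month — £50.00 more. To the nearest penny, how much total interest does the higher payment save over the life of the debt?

£497.23

Monthly rate r = 13.4%/12 = 1.11667% = 0.0111667.
At £150.00/mo: n = ⌈−ln(1 − rB₀/P)/ln(1+r)⌉ = 47 payments (last £146.47); total interest = total paid − £5,460.00 = £1,586.47.
At £200.00/mo: 33 payments (last £149.24); total interest £1,089.24.
Interest saved = £1,586.47 − £1,089.24 = £497.23.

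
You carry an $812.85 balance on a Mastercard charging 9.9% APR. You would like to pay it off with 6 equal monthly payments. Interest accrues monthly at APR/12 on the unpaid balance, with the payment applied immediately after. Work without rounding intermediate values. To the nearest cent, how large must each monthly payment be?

$139.41

Monthly rate r = 9.9%/12 = 0.825% = 0.00825.
Level-payment amortization: P = B₀·r / (1 − (1+r)^(−n)) = 812.85·0.00825 / (1 − 1.00825^(−6)).
Denominator 1 − (1+r)^(−6) = 0.0481015582.
P = 6.70601 / 0.0481015582 ≈ 139.41.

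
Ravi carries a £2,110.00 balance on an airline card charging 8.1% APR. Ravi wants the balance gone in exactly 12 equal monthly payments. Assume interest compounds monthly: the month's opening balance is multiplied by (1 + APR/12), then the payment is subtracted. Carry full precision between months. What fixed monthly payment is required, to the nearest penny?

Monthly rate r = 8.1%/12 = 0.675% = 0.00675.
Level-payment amortization: P = B₀·r / (1 − (1+r)^(−n)) = 2110.00·0.00675 / (1 − 1.00675^(−12)).
Denominator 1 − (1+r)^(−12) = 0.0775552985.
P = 14.2425 / 0.0775552985 ≈ 183.64.

£183.64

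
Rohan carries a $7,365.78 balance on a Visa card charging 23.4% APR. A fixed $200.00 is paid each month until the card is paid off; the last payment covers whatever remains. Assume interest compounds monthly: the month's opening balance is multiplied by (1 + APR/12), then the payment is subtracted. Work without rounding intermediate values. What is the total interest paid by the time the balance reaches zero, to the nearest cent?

Monthly rate r = 23.4%/12 = 1.95% = 0.0195.
Payoff takes n = ⌈−ln(1 − rB₀/P)/ln(1+r)⌉ = ⌈65.576⌉ = 66 payments; the last is $115.72.
Total paid = 65·$200.00 + $115.72 = $13,115.72.
Total interest = total paid − principal = $13,115.72 − $7,365.78 = $5,749.94.

$5,749.94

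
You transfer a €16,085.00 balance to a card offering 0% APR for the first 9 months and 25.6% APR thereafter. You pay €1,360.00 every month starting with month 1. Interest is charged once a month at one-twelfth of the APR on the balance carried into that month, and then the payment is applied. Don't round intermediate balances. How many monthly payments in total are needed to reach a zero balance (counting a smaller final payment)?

12 months

Promo months 1–9 at r₀ = 0%/12 = 0; months 10+ at r₁ = 25.6%/12 = 0.0213333.
After month 9 (no interest yet): B = €16,085.00 − 9·€1,360.00 = €3,845.00.
Then at r₁ with €1,360.00/mo: n₂ = −ln(1 − r₁·B/P)/ln(1+r₁) ≈ 2.95 → 3 more payments.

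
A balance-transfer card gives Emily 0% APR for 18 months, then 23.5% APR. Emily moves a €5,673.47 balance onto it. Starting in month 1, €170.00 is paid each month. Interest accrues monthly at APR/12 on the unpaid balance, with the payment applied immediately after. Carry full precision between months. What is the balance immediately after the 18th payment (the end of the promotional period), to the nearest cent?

Promo months 1–18 at r₀ = 0%/12 = 0; months 19+ at r₁ = 23.5%/12 = 0.0195833.
After month 18 (no interest yet): B = €5,673.47 − 18·€170.00 = €2,613.47.

€2,613.47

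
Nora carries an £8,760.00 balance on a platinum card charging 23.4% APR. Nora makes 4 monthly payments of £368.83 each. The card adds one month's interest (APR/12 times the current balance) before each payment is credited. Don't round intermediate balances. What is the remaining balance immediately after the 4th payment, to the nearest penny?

£7,944.49

Monthly rate r = 23.4%/12 = 1.95% = 0.0195.
Each month: B ← B·(1+r) − £368.83.
Month 1: interest £170.82; balance after payment £8,561.99.
Month 2: interest £166.96; balance after payment £8,360.12.
Month 3: interest £163.02; balance after payment £8,154.31.
Month 4: interest £159.01; balance after payment £7,944.49.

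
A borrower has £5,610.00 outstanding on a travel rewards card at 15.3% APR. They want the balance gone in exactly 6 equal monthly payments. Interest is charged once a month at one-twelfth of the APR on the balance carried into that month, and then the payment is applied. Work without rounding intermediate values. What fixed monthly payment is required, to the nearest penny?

£977.16

Monthly rate r = 15.3%/12 = 1.275% = 0.01275.
Level-payment amortization: P = B₀·r / (1 − (1+r)^(−n)) = 5610.00·0.01275 / (1 − 1.01275^(−6)).
Denominator 1 − (1+r)^(−6) = 0.0731990103.
P = 71.5275 / 0.0731990103 ≈ 977.16.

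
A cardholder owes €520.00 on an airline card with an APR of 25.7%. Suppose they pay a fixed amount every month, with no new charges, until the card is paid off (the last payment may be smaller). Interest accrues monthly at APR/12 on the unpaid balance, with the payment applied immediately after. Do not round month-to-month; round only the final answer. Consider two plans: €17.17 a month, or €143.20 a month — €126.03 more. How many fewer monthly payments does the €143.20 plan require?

46 fewer payments

Monthly rate r = 25.7%/12 = 2.14167% = 0.0214167.
At €17.17/mo: n = ⌈−ln(1 − rB₀/P)/ln(1+r)⌉ = 50 payments (last €6.14); total interest = total paid − €520.00 = €327.47.
At €143.20/mo: 4 payments (last €117.73); total interest €27.33.
Payments saved = 50 − 4 = 46.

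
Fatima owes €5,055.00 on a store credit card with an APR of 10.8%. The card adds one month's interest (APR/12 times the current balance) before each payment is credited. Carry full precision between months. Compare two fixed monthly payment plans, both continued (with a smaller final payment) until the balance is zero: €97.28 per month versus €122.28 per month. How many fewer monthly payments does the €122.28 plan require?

Monthly rate r = 10.8%/12 = 0.9% = 0.009.
At €97.28/mo: n = ⌈−ln(1 − rB₀/P)/ln(1+r)⌉ = 71 payments (last €36.05); total interest = total paid − €5,055.00 = €1,790.65.
At €122.28/mo: 52 payments (last €114.09); total interest €1,295.37.
Payments saved = 71 − 52 = 19.

19 fewer payments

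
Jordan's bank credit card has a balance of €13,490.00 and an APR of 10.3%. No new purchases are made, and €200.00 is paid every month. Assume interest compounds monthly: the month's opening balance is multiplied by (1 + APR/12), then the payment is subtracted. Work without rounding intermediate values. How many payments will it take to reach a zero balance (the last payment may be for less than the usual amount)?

102 payments

Monthly rate r = 10.3%/12 = 0.858333% = 0.00858333.
Recurrence: B ← B·(1+r) − €200.00.
Month 1: interest €115.79; balance after payment €13,405.79.
Month 2: interest €115.07; balance after payment €13,320.86.
Closed form: n = −ln(1 − rB₀/P)/ln(1+r) = −ln(0.42105)/ln(1.00858) ≈ 101.208, so the balance reaches zero during payment 102.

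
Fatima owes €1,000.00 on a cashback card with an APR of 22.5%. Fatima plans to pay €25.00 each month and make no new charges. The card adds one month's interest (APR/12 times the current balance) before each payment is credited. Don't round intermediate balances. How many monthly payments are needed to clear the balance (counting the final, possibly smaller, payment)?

75 payments

Monthly rate r = 22.5%/12 = 1.875% = 0.01875.
Recurrence: B ← B·(1+r) − €25.00.
Month 1: interest €18.75; balance after payment €993.75.
Month 2: interest €18.63; balance after payment €987.38.
Closed form: n = −ln(1 − rB₀/P)/ln(1+r) = −ln(0.25)/ln(1.01875) ≈ 74.627, so the balance reaches zero during payment 75.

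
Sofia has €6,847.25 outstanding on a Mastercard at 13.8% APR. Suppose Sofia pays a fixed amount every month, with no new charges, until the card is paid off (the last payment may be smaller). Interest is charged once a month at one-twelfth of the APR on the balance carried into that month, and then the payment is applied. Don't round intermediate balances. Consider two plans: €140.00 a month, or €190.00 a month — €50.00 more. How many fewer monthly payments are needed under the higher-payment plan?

26 fewer payments

Monthly rate r = 13.8%/12 = 1.15% = 0.0115.
At €140.00/mo: n = ⌈−ln(1 − rB₀/P)/ln(1+r)⌉ = 73 payments (last €40.51); total interest = total paid − €6,847.25 = €3,273.26.
At €190.00/mo: 47 payments (last €153.10); total interest €2,045.85.
Payments saved = 73 − 47 = 26.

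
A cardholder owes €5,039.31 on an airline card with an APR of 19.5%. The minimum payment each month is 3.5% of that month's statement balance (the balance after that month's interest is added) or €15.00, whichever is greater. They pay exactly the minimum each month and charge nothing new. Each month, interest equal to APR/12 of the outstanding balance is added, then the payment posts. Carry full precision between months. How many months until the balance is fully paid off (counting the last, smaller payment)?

Monthly rate r = 19.5%/12 = 1.625% = 0.01625.
While 3.5% of the post-interest balance exceeds €15.00, each month B ← (B·(1+r))·(1 − 0.035), i.e. B shrinks by the factor (1+r)·0.965 = 0.98068.
This holds for months 1–128. Entering month 129 the balance is €414.90; 3.5% of the post-interest balance is now below €15.00, so the flat €15.00 minimum applies from here.
From month 129 a fixed €15.00 at rate r clears €414.90 in 38 more payments. Total: 128 + 38 = 166 months.

166 months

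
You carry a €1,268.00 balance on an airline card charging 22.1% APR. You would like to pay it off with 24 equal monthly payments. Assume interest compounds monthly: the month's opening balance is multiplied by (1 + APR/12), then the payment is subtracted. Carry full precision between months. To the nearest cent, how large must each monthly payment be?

Monthly rate r = 22.1%/12 = 1.84167% = 0.0184167.
Level-payment amortization: P = B₀·r / (1 − (1+r)^(−n)) = 1268.00·0.0184167 / (1 − 1.01842^(−24)).
Denominator 1 − (1+r)^(−24) = 0.354660799.
P = 23.3523 / 0.354660799 ≈ 65.84.

€65.84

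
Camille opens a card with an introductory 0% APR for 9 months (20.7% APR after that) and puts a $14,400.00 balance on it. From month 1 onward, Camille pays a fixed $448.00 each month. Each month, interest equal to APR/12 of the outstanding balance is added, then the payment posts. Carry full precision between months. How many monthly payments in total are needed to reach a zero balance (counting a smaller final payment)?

Promo months 1–9 at r₀ = 0%/12 = 0; months 10+ at r₁ = 20.7%/12 = 0.01725.
After month 9 (no interest yet): B = $14,400.00 − 9·$448.00 = $10,368.00.
Then at r₁ with $448.00/mo: n₂ = −ln(1 − r₁·B/P)/ln(1+r₁) ≈ 29.79 → 30 more payments.

39 payments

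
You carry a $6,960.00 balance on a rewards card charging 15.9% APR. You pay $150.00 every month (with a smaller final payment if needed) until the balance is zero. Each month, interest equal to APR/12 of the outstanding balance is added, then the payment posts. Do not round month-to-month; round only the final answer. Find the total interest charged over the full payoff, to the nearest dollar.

Monthly rate r = 15.9%/12 = 1.325% = 0.01325.
Payoff takes n = ⌈−ln(1 − rB₀/P)/ln(1+r)⌉ = ⌈72.475⌉ = 73 payments; the last is $71.55.
Total paid = 72·$150.00 + $71.55 = $10,871.55.
Total interest = total paid − principal = $10,871.55 − $6,960.00 = $3,911.55.

$3,912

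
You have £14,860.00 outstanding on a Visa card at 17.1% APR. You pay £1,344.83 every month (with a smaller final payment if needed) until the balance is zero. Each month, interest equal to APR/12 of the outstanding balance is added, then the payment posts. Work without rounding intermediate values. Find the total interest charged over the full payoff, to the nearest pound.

Monthly rate r = 17.1%/12 = 1.425% = 0.01425.
Payoff takes n = ⌈−ln(1 − rB₀/P)/ln(1+r)⌉ = ⌈12.109⌉ = 13 payments; the last is £147.23.
Total paid = 12·£1,344.83 + £147.23 = £16,285.19.
Total interest = total paid − principal = £16,285.19 − £14,860.00 = £1,425.19.

£1,425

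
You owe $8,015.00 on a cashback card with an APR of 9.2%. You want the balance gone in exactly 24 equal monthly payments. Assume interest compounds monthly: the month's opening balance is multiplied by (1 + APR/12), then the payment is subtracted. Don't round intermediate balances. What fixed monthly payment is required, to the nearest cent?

$366.90

Monthly rate r = 9.2%/12 = 0.766667% = 0.00766667.
Level-payment amortization: P = B₀·r / (1 − (1+r)^(−n)) = 8015.00·0.00766667 / (1 − 1.00767^(−24)).
Denominator 1 − (1+r)^(−24) = 0.167480181.
P = 61.4483 / 0.167480181 ≈ 366.90.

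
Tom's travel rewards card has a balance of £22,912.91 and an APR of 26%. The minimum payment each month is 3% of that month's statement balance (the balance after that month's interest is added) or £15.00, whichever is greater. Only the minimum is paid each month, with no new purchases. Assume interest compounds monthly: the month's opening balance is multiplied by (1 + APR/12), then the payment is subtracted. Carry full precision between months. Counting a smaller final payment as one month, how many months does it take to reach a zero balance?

484 months

Monthly rate r = 26%/12 = 2.16667% = 0.0216667.
While 3% of the post-interest balance exceeds £15.00, each month B ← (B·(1+r))·(1 − 0.03), i.e. B shrinks by the factor (1+r)·0.97 = 0.99102.
This holds for months 1–427. Entering month 428 the balance is £486.01; 3% of the post-interest balance is now below £15.00, so the flat £15.00 minimum applies from here.
From month 428 a fixed £15.00 at rate r clears £486.01 in 57 more payments. Total: 427 + 57 = 484 months.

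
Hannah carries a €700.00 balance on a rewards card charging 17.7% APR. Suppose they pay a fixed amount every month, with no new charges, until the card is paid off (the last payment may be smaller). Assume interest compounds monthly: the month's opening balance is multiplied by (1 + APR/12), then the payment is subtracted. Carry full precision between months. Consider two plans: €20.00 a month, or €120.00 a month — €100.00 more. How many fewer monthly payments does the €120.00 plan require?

43 fewer payments

Monthly rate r = 17.7%/12 = 1.475% = 0.01475.
At €20.00/mo: n = ⌈−ln(1 − rB₀/P)/ln(1+r)⌉ = 50 payments (last €11.94); total interest = total paid − €700.00 = €291.94.
At €120.00/mo: 7 payments (last €17.46); total interest €37.46.
Payments saved = 50 − 7 = 43.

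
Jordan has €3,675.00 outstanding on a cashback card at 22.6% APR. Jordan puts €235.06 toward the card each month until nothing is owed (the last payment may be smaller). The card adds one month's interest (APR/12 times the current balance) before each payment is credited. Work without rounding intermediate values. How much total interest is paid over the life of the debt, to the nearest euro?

Monthly rate r = 22.6%/12 = 1.88333% = 0.0188333.
Payoff takes n = ⌈−ln(1 − rB₀/P)/ln(1+r)⌉ = ⌈18.693⌉ = 19 payments; the last is €163.30.
Total paid = 18·€235.06 + €163.30 = €4,394.38.
Total interest = total paid − principal = €4,394.38 − €3,675.00 = €719.38.

€719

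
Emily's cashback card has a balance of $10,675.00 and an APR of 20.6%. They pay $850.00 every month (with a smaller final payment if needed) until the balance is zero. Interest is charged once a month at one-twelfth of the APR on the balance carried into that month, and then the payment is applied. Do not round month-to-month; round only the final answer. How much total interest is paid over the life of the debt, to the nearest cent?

Monthly rate r = 20.6%/12 = 1.71667% = 0.0171667.
Payoff takes n = ⌈−ln(1 − rB₀/P)/ln(1+r)⌉ = ⌈14.266⌉ = 15 payments; the last is $227.82.
Total paid = 14·$850.00 + $227.82 = $12,127.82.
Total interest = total paid − principal = $12,127.82 − $10,675.00 = $1,452.82.

$1,452.82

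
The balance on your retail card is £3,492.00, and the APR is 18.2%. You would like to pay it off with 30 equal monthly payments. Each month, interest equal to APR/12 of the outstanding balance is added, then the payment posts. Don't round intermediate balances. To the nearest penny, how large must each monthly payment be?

Monthly rate r = 18.2%/12 = 1.51667% = 0.0151667.
Level-payment amortization: P = B₀·r / (1 − (1+r)^(−n)) = 3492.00·0.0151667 / (1 − 1.01517^(−30)).
Denominator 1 − (1+r)^(−30) = 0.363381102.
P = 52.962 / 0.363381102 ≈ 145.75.

£145.75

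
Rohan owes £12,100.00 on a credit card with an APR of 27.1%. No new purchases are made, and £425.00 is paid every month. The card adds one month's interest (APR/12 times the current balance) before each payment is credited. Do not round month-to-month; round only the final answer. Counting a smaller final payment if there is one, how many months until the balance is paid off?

Monthly rate r = 27.1%/12 = 2.25833% = 0.0225833.
Recurrence: B ← B·(1+r) − £425.00.
Month 1: interest £273.26; balance after payment £11,948.26.
Month 2: interest £269.83; balance after payment £11,793.09.
Closed form: n = −ln(1 − rB₀/P)/ln(1+r) = −ln(0.35704)/ln(1.02258) ≈ 46.118, so the balance reaches zero during payment 47.

47 months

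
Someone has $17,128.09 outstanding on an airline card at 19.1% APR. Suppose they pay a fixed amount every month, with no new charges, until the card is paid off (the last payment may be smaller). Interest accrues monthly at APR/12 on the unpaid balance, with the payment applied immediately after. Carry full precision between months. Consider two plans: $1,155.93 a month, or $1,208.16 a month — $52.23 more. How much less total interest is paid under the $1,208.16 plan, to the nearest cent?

Monthly rate r = 19.1%/12 = 1.59167% = 0.0159167.
At $1,155.93/mo: n = ⌈−ln(1 − rB₀/P)/ln(1+r)⌉ = 18 payments (last $39.40); total interest = total paid − $17,128.09 = $2,562.12.
At $1,208.16/mo: 17 payments (last $236.45); total interest $2,438.92.
Interest saved = $2,562.12 − $2,438.92 = $123.20.

$123.20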